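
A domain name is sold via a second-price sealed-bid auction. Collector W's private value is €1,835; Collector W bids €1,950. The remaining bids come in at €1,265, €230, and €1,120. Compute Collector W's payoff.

Collector W's payoff: €570.

Highest competing bid: €1,265.
Collector W's bid €1,950 is the highest overall, so Collector W wins and pays the second-highest bid, €1,265.
Payoff = value − price = €1,835 − €1,265 = €570.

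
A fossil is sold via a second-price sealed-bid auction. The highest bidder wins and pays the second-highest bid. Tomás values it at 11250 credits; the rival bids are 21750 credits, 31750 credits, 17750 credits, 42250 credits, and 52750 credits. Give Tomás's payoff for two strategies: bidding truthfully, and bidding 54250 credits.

(a) 0 credits  (b) -41500 credits

The highest competing bid is 52750 credits.
Bidding truthfully at 11250 credits: the top bid is 52750 credits (a rival), so Tomás loses. Payoff = 0 credits.
Bidding 54250 credits: Tomás has the top bid, wins, and pays the second-highest bid 52750 credits. Payoff = 11250 credits − 52750 credits = -41500 credits.
This is the dominant-strategy logic: truthful bidding weakly beats any alternative.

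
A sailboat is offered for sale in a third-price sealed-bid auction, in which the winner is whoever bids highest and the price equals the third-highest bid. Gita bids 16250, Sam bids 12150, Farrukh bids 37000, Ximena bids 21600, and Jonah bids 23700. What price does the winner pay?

Ranking the bids: Farrukh 37000, then Jonah 23700, then Ximena 21600, then Gita 16250, then Sam 12150.
Farrukh is the highest bidder, so Farrukh wins.
Under the third-price rule, the price is the third-highest bid: 21600.

21600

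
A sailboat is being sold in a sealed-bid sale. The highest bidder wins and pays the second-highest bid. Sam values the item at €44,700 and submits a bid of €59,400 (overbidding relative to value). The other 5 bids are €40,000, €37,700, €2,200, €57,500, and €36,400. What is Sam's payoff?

Highest competing bid: €57,500.
Sam's bid €59,400 is the highest overall, so Sam wins and pays the second-highest bid, €57,500.
Payoff = value − price = €44,700 − €57,500 = -€12,800.

Payoff = -€12,800.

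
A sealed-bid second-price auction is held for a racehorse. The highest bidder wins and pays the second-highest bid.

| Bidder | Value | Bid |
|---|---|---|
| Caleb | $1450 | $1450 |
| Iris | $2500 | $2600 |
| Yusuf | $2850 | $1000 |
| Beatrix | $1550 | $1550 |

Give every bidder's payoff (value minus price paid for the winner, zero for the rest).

Caleb $0, Iris $950, Yusuf $0, Beatrix $0.

Ordered from highest: Iris $2600 > Beatrix $1550 > Caleb $1450 > Yusuf $1000.
Iris has the top bid and wins; the price is the second-highest bid, $1550.
Iris's payoff = $2500 − $1550 = $950. All other bidders lose, so their payoff is 0.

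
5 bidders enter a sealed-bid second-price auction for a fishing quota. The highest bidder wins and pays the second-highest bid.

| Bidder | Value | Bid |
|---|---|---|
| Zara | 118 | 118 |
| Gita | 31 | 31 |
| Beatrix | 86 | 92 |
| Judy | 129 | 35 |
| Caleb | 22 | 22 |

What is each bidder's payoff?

Ordered from highest: Zara 118 > Beatrix 92 > Judy 35 > Gita 31 > Caleb 22.
Zara has the top bid and wins; the price is the second-highest bid, 92.
Zara's payoff = 118 − 92 = 26. All other bidders lose, so their payoff is 0.

Payoffs: Zara 26, Gita 0, Beatrix 0, Judy 0, Caleb 0.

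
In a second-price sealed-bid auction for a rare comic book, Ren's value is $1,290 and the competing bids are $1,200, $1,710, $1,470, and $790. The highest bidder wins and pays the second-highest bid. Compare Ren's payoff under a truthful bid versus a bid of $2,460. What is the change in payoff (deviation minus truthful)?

The highest competing bid is $1,710.
Bidding truthfully at $1,290: the top bid is $1,710 (a rival), so Ren loses. Payoff = $0.
Bidding $2,460: Ren has the top bid, wins, and pays the second-highest bid $1,710. Payoff = $1,290 − $1,710 = -$420.
Change = -$420 − $0 = -$420.

-$420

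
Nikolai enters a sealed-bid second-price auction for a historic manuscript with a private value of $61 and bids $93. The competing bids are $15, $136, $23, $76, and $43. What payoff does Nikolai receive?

Nikolai's payoff: $0.

Highest competing bid: $136.
Nikolai's bid $93 is not the highest, so Nikolai loses, pays nothing, and earns zero payoff.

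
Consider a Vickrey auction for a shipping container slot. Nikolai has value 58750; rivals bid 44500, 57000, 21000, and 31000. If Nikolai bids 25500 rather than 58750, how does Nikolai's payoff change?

The highest competing bid is 57000.
Bidding truthfully at 58750: Nikolai has the top bid, wins, and pays the second-highest bid 57000. Payoff = 58750 − 57000 = 1750.
Bidding 25500: the top bid is 57000 (a rival), so Nikolai loses. Payoff = 0.
Change = 0 − 1750 = -1750.

Payoff change: -1750.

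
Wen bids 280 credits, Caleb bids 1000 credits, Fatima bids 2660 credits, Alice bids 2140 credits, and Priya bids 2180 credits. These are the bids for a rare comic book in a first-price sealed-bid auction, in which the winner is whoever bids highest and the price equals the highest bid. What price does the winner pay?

Sorted high to low: Fatima 2660 credits, then Priya 2180 credits, then Alice 2140 credits, then Caleb 1000 credits, then Wen 280 credits.
Fatima is the highest bidder, so Fatima wins.
Under the first-price rule, the price is the highest bid: 2660 credits.

2660 credits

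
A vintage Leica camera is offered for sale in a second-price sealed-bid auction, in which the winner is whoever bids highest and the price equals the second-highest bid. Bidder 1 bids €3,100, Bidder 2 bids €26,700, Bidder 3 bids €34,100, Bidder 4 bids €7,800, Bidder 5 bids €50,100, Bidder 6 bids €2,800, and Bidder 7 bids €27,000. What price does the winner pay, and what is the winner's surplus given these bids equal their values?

Sorted high to low: Bidder 5 €50,100, then Bidder 3 €34,100, then Bidder 7 €27,000, then Bidder 2 €26,700, then Bidder 4 €7,800, then Bidder 1 €3,100, then Bidder 6 €2,800.
Bidder 5 is the highest bidder, so Bidder 5 wins.
Under the second-price rule, the price is the second-highest bid: €34,100.
Surplus = €50,100 − €34,100 = €16,000.

Price €34,100; surplus €16,000.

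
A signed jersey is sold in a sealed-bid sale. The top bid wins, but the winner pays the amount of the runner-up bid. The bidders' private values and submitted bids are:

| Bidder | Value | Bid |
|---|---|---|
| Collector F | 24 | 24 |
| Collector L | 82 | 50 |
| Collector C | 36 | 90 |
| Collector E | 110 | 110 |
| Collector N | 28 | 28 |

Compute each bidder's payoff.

Collector F 0, Collector L 0, Collector C 0, Collector E 20, Collector N 0.

Sorted high to low: Collector E 110, then Collector C 90, then Collector L 50, then Collector N 28, then Collector F 24.
Collector E has the top bid and wins; the price is the second-highest bid, 90.
Collector E's payoff = 110 − 90 = 20. All other bidders lose, so their payoff is 0.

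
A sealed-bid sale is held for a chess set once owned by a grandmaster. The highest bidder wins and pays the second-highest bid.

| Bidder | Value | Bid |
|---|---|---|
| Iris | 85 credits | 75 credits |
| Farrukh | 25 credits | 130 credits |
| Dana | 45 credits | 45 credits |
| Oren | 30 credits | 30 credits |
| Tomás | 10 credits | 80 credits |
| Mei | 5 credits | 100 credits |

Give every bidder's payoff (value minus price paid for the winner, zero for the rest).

Payoffs: Iris 0 credits, Farrukh -75 credits, Dana 0 credits, Oren 0 credits, Tomás 0 credits, Mei 0 credits.

Ranking the bids: Farrukh 130 credits; Mei 100 credits; Tomás 80 credits; Iris 75 credits; Dana 45 credits; Oren 30 credits.
Farrukh has the top bid and wins; the price is the second-highest bid, 100 credits.
Farrukh's payoff = 25 credits − 100 credits = -75 credits. All other bidders lose, so their payoff is 0.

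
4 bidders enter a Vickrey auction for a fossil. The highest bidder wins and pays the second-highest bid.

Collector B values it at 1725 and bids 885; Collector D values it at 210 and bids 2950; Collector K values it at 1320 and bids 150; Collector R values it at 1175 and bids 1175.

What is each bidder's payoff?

Payoffs: Collector B 0, Collector D -965, Collector K 0, Collector R 0.

Ordered from highest: Collector D 2950, then Collector R 1175, then Collector B 885, then Collector K 150.
Collector D has the top bid and wins; the price is the second-highest bid, 1175.
Collector D's payoff = 210 − 1175 = -965. All other bidders lose, so their payoff is 0.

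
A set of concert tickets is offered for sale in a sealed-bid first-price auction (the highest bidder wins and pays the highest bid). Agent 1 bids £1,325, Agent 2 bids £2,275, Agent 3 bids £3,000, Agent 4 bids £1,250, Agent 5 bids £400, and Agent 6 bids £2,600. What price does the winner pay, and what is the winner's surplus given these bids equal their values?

Bids in descending order: Agent 3 £3,000 > Agent 6 £2,600 > Agent 2 £2,275 > Agent 1 £1,325 > Agent 4 £1,250 > Agent 5 £400.
Agent 3 is the highest bidder, so Agent 3 wins.
Under the first-price rule, the price is the highest bid: £3,000.
Surplus = £3,000 − £3,000 = £0.

The winner pays £3,000 for a surplus of £0.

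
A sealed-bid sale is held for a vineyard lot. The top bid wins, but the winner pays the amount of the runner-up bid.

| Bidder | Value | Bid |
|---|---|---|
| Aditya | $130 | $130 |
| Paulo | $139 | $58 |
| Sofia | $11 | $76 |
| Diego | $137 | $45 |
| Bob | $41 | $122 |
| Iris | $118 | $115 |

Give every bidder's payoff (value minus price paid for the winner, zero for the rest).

Ranking the bids: Aditya $130, then Bob $122, then Iris $115, then Sofia $76, then Paulo $58, then Diego $45.
Aditya has the top bid and wins; the price is the second-highest bid, $122.
Aditya's payoff = $130 − $122 = $8. All other bidders lose, so their payoff is 0.

Payoffs: Aditya $8, Paulo $0, Sofia $0, Diego $0, Bob $0, Iris $0.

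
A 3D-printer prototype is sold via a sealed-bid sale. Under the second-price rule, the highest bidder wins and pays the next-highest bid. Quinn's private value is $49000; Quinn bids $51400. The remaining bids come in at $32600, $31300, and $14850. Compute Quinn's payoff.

Highest competing bid: $32600.
Quinn's bid $51400 is the highest overall, so Quinn wins and pays the second-highest bid, $32600.
Payoff = value − price = $49000 − $32600 = $16400.

$16400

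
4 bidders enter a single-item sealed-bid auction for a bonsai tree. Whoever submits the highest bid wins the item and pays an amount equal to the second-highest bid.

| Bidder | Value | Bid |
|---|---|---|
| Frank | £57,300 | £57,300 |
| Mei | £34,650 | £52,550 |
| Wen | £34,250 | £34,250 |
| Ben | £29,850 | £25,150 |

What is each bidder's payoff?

Ordered from highest: Frank £57,300 > Mei £52,550 > Wen £34,250 > Ben £25,150.
Frank has the top bid and wins; the price is the second-highest bid, £52,550.
Frank's payoff = £57,300 − £52,550 = £4,750. All other bidders lose, so their payoff is 0.

Payoffs: Frank £4,750, Mei £0, Wen £0, Ben £0.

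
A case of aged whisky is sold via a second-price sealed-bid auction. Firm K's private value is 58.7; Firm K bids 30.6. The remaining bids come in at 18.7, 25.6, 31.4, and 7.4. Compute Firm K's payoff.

Highest competing bid: 31.4.
Firm K's bid 30.6 is not the highest, so Firm K loses, pays nothing, and earns zero payoff.

Firm K's payoff: 0.0.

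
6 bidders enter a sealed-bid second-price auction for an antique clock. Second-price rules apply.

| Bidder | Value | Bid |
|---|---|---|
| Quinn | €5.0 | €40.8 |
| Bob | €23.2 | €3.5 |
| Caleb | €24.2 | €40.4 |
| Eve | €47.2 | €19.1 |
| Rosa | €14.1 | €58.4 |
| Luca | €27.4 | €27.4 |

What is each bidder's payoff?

Sorted high to low: Rosa €58.4; Quinn €40.8; Caleb €40.4; Luca €27.4; Eve €19.1; Bob €3.5.
Rosa has the top bid and wins; the price is the second-highest bid, €40.8.
Rosa's payoff = €14.1 − €40.8 = -€26.7. All other bidders lose, so their payoff is 0.

Quinn €0.0, Bob €0.0, Caleb €0.0, Eve €0.0, Rosa -€26.7, Luca €0.0.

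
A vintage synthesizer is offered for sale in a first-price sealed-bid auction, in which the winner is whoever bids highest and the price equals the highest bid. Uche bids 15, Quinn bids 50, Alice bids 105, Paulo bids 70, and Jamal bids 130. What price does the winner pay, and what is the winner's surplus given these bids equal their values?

Sorted high to low: Jamal 130, then Alice 105, then Paulo 70, then Quinn 50, then Uche 15.
Jamal is the highest bidder, so Jamal wins.
Under the first-price rule, the price is the highest bid: 130.
Surplus = 130 − 130 = 0.

Price 130; surplus 0.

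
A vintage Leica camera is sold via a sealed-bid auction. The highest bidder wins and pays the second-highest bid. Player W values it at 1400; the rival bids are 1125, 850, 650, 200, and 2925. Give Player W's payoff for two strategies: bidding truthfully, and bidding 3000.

Truthful: 0; alternative: -1525.

The highest competing bid is 2925.
Bidding truthfully at 1400: the top bid is 2925 (a rival), so Player W loses. Payoff = 0.
Bidding 3000: Player W has the top bid, wins, and pays the second-highest bid 2925. Payoff = 1400 − 2925 = -1525.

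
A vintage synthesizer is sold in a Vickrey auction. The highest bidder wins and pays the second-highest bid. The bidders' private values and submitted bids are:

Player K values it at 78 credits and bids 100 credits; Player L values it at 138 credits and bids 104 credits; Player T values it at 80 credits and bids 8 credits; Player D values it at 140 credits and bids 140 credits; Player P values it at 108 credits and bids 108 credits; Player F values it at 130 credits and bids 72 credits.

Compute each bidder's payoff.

Player K 0 credits, Player L 0 credits, Player T 0 credits, Player D 32 credits, Player P 0 credits, Player F 0 credits.

Ordered from highest: Player D 140 credits; Player P 108 credits; Player L 104 credits; Player K 100 credits; Player F 72 credits; Player T 8 credits.
Player D has the top bid and wins; the price is the second-highest bid, 108 credits.
Player D's payoff = 140 credits − 108 credits = 32 credits. All other bidders lose, so their payoff is 0.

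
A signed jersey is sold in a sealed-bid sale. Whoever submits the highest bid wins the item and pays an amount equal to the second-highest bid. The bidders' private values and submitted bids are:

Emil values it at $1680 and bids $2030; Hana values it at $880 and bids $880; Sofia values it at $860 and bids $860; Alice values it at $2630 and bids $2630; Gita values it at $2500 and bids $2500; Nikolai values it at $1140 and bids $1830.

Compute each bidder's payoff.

Ordered from highest: Alice $2630, then Gita $2500, then Emil $2030, then Nikolai $1830, then Hana $880, then Sofia $860.
Alice has the top bid and wins; the price is the second-highest bid, $2500.
Alice's payoff = $2630 − $2500 = $130. All other bidders lose, so their payoff is 0.

Payoffs: Emil $0, Hana $0, Sofia $0, Alice $130, Gita $0, Nikolai $0.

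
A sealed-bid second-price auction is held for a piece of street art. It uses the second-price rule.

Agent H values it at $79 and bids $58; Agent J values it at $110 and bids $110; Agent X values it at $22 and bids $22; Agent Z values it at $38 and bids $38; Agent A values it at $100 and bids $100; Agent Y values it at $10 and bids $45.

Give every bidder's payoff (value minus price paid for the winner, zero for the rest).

Bids in descending order: Agent J $110; Agent A $100; Agent H $58; Agent Y $45; Agent Z $38; Agent X $22.
Agent J has the top bid and wins; the price is the second-highest bid, $100.
Agent J's payoff = $110 − $100 = $10. All other bidders lose, so their payoff is 0.

Agent H $0, Agent J $10, Agent X $0, Agent Z $0, Agent A $0, Agent Y $0.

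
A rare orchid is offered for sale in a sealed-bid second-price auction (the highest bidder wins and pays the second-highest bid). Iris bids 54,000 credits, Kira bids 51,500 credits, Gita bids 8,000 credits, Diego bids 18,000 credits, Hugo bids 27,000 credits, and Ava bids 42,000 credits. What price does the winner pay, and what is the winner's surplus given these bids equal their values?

The winner pays 51,500 credits for a surplus of 2,500 credits.

Ordered from highest: Iris 54,000 credits > Kira 51,500 credits > Ava 42,000 credits > Hugo 27,000 credits > Diego 18,000 credits > Gita 8,000 credits.
Iris is the highest bidder, so Iris wins.
Under the second-price rule, the price is the second-highest bid: 51,500 credits.
Surplus = 54,000 credits − 51,500 credits = 2,500 credits.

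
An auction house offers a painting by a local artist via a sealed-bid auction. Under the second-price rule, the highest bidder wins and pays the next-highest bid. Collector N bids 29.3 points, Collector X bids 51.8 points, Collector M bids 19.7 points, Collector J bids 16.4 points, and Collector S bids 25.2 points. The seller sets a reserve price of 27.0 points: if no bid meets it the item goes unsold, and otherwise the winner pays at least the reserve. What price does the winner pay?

Ranking the bids: Collector X 51.8 points; Collector N 29.3 points; Collector S 25.2 points; Collector M 19.7 points; Collector J 16.4 points.
Collector X has the highest bid, so Collector X wins.
The second-highest bid is 29.3 points, which exceeds the reserve, so that sets the price.

The winner pays 29.3 points.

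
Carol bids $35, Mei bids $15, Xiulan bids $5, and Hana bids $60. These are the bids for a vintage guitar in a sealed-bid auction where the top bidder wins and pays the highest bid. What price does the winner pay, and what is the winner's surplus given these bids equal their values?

Price $60; surplus $0.

Sorted high to low: Hana $60 > Carol $35 > Mei $15 > Xiulan $5.
Hana is the highest bidder, so Hana wins.
Under the first-price rule, the price is the highest bid: $60.
Surplus = $60 − $60 = $0.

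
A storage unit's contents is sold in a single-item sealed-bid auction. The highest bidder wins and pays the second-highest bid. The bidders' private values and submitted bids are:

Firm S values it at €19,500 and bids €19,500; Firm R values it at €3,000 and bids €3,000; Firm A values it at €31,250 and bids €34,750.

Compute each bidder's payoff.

Ordered from highest: Firm A €34,750, then Firm S €19,500, then Firm R €3,000.
Firm A has the top bid and wins; the price is the second-highest bid, €19,500.
Firm A's payoff = €31,250 − €19,500 = €11,750. All other bidders lose, so their payoff is 0.

Firm S €0, Firm R €0, Firm A €11,750.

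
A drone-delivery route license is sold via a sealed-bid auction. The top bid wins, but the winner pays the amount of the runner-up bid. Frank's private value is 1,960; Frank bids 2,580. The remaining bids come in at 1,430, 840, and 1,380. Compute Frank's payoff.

Highest competing bid: 1,430.
Frank's bid 2,580 is the highest overall, so Frank wins and pays the second-highest bid, 1,430.
Payoff = value − price = 1,960 − 1,430 = 530.

Payoff = 530.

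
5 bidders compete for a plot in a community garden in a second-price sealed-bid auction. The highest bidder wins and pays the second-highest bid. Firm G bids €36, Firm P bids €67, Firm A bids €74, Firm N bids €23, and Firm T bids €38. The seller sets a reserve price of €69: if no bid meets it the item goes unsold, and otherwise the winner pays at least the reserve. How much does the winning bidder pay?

€69

Sorted high to low: Firm A €74 > Firm P €67 > Firm T €38 > Firm G €36 > Firm N €23.
Firm A has the highest bid, so Firm A wins.
The second-highest bid is €67, but the reserve €69 is higher, so the price is the reserve.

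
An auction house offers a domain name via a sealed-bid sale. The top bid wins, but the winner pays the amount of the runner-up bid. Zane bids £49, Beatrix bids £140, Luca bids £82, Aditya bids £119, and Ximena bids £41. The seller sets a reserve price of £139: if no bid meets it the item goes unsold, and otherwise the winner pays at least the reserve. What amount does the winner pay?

Sorted high to low: Beatrix £140; Aditya £119; Luca £82; Zane £49; Ximena £41.
Beatrix has the highest bid, so Beatrix wins.
The second-highest bid is £119, but the reserve £139 is higher, so the price is the reserve.

Price paid: £139.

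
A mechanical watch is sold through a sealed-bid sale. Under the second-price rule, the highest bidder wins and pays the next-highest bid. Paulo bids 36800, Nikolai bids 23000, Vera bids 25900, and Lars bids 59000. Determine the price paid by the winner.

36800

Ordered from highest: Lars 59000; Paulo 36800; Vera 25900; Nikolai 23000.
Lars has the highest bid, so Lars wins.
The second-highest bid is 36800, so that is what Lars pays.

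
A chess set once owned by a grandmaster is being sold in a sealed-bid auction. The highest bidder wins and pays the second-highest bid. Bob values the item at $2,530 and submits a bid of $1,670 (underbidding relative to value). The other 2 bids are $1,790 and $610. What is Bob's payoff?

Highest competing bid: $1,790.
Bob's bid $1,670 is not the highest, so Bob loses, pays nothing, and earns zero payoff.

Bob's payoff: $0.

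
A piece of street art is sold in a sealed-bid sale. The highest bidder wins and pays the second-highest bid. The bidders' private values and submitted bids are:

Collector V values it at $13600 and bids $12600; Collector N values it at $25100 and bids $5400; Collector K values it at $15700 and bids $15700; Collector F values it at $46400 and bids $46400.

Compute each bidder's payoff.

Payoffs: Collector V $0, Collector N $0, Collector K $0, Collector F $30700.

Sorted high to low: Collector F $46400 > Collector K $15700 > Collector V $12600 > Collector N $5400.
Collector F has the top bid and wins; the price is the second-highest bid, $15700.
Collector F's payoff = $46400 − $15700 = $30700. All other bidders lose, so their payoff is 0.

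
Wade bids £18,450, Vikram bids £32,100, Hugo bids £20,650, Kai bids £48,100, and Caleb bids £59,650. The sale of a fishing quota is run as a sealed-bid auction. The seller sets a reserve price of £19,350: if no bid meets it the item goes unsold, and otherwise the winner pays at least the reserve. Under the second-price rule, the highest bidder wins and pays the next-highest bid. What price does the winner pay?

£48,100

Ranking the bids: Caleb £59,650; Kai £48,100; Vikram £32,100; Hugo £20,650; Wade £18,450.
Caleb has the highest bid, so Caleb wins.
The second-highest bid is £48,100, which exceeds the reserve, so that sets the price.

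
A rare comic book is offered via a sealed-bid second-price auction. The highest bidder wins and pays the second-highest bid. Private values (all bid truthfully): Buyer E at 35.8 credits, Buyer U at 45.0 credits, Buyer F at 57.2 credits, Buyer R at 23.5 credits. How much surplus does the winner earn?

12.2 credits

Ordered from highest: Buyer F 57.2 credits > Buyer U 45.0 credits > Buyer E 35.8 credits > Buyer R 23.5 credits.
Buyer F wins with the top bid and pays the second-highest, 45.0 credits.
Surplus = 57.2 credits − 45.0 credits = 12.2 credits.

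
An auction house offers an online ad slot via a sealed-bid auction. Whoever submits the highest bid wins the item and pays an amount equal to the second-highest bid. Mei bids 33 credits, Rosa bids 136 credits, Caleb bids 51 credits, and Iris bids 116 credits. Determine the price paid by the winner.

Sorted high to low: Rosa 136 credits; Iris 116 credits; Caleb 51 credits; Mei 33 credits.
Rosa has the highest bid, so Rosa wins.
The second-highest bid is 116 credits, so that is what Rosa pays.

Price paid: 116 credits.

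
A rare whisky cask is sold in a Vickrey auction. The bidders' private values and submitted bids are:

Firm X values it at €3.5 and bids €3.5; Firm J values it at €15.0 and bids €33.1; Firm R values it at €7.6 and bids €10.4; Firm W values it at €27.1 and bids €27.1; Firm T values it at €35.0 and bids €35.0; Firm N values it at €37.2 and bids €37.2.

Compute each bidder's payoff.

Ranking the bids: Firm N €37.2, then Firm T €35.0, then Firm J €33.1, then Firm W €27.1, then Firm R €10.4, then Firm X €3.5.
Firm N has the top bid and wins; the price is the second-highest bid, €35.0.
Firm N's payoff = €37.2 − €35.0 = €2.2. All other bidders lose, so their payoff is 0.

Payoffs: Firm X €0.0, Firm J €0.0, Firm R €0.0, Firm W €0.0, Firm T €0.0, Firm N €2.2.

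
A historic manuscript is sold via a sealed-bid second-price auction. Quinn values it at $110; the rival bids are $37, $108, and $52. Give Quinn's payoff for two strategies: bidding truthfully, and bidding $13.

The highest competing bid is $108.
Bidding truthfully at $110: Quinn has the top bid, wins, and pays the second-highest bid $108. Payoff = $110 − $108 = $2.
Bidding $13: the top bid is $108 (a rival), so Quinn loses. Payoff = $0.

(a) $2  (b) $0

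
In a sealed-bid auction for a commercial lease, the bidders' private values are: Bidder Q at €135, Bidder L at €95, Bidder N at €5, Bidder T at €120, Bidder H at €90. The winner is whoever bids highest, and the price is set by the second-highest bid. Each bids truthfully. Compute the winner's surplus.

Ordered from highest: Bidder Q €135; Bidder T €120; Bidder L €95; Bidder H €90; Bidder N €5.
Bidder Q wins with the top bid and pays the second-highest, €120.
Surplus = €135 − €120 = €15.

€15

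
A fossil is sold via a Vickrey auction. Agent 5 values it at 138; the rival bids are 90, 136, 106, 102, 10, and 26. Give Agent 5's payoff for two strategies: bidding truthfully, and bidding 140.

(a) 2  (b) 2

The highest competing bid is 136.
Bidding truthfully at 138: Agent 5 has the top bid, wins, and pays the second-highest bid 136. Payoff = 138 − 136 = 2.
Bidding 140: Agent 5 has the top bid, wins, and pays the second-highest bid 136. Payoff = 138 − 136 = 2.
The bid only affects whether you win, not the price — here both bids land on the same side of the top rival bid, so the deviation is payoff-neutral.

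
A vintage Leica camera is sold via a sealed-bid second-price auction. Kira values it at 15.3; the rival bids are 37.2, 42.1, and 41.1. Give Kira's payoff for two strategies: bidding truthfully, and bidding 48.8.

(a) 0.0  (b) -26.8

The highest competing bid is 42.1.
Bidding truthfully at 15.3: the top bid is 42.1 (a rival), so Kira loses. Payoff = 0.0.
Bidding 48.8: Kira has the top bid, wins, and pays the second-highest bid 42.1. Payoff = 15.3 − 42.1 = -26.8.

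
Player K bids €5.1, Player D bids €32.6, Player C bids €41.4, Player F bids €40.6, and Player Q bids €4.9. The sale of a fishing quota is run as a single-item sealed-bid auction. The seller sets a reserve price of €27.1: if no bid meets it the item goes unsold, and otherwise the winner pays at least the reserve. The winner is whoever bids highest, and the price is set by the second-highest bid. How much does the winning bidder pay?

Bids in descending order: Player C €41.4 > Player F €40.6 > Player D €32.6 > Player K €5.1 > Player Q €4.9.
Player C has the highest bid, so Player C wins.
The second-highest bid is €40.6, which exceeds the reserve, so that sets the price.

Price paid: €40.6.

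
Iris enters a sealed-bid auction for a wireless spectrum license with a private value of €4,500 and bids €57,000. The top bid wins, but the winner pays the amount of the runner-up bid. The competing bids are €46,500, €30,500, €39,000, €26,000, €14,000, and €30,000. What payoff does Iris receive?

Payoff = -€42,000.

Highest competing bid: €46,500.
Iris's bid €57,000 is the highest overall, so Iris wins and pays the second-highest bid, €46,500.
Payoff = value − price = €4,500 − €46,500 = -€42,000.
Overbidding won the item at a price above value — truthful bidding would have avoided this loss.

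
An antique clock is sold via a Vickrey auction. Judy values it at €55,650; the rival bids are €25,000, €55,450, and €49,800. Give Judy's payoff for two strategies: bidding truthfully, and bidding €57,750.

Truthful: €200; alternative: €200.

The highest competing bid is €55,450.
Bidding truthfully at €55,650: Judy has the top bid, wins, and pays the second-highest bid €55,450. Payoff = €55,650 − €55,450 = €200.
Bidding €57,750: Judy has the top bid, wins, and pays the second-highest bid €55,450. Payoff = €55,650 − €55,450 = €200.
The bid only affects whether you win, not the price — here both bids land on the same side of the top rival bid, so the deviation is payoff-neutral.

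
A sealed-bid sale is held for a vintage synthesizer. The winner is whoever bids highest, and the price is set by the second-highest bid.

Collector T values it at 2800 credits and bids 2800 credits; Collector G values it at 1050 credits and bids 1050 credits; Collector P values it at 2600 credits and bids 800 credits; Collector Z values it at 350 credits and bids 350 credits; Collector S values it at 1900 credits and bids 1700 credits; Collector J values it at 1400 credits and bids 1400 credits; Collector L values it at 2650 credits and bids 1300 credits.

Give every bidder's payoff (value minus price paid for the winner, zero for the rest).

Bids in descending order: Collector T 2800 credits; Collector S 1700 credits; Collector J 1400 credits; Collector L 1300 credits; Collector G 1050 credits; Collector P 800 credits; Collector Z 350 credits.
Collector T has the top bid and wins; the price is the second-highest bid, 1700 credits.
Collector T's payoff = 2800 credits − 1700 credits = 1100 credits. All other bidders lose, so their payoff is 0.

Collector T 1100 credits, Collector G 0 credits, Collector P 0 credits, Collector Z 0 credits, Collector S 0 credits, Collector J 0 credits, Collector L 0 credits.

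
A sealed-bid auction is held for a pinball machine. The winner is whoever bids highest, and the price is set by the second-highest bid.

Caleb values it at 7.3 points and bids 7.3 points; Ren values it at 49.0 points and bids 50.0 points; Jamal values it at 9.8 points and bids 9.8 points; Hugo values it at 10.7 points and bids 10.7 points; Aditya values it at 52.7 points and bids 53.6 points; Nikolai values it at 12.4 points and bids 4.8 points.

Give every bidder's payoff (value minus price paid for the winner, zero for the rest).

Caleb 0.0 points, Ren 0.0 points, Jamal 0.0 points, Hugo 0.0 points, Aditya 2.7 points, Nikolai 0.0 points.

Sorted high to low: Aditya 53.6 points; Ren 50.0 points; Hugo 10.7 points; Jamal 9.8 points; Caleb 7.3 points; Nikolai 4.8 points.
Aditya has the top bid and wins; the price is the second-highest bid, 50.0 points.
Aditya's payoff = 52.7 points − 50.0 points = 2.7 points. All other bidders lose, so their payoff is 0.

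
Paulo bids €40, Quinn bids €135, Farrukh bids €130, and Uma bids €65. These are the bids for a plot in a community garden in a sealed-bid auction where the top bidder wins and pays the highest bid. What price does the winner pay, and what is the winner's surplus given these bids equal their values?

Price €135; surplus €0.

Bids in descending order: Quinn €135; Farrukh €130; Uma €65; Paulo €40.
Quinn is the highest bidder, so Quinn wins.
Under the first-price rule, the price is the highest bid: €135.
Surplus = €135 − €135 = €0.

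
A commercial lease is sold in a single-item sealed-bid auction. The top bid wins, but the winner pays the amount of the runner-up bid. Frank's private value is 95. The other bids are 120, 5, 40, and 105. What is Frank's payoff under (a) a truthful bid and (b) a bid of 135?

The highest competing bid is 120.
Bidding truthfully at 95: the top bid is 120 (a rival), so Frank loses. Payoff = 0.
Bidding 135: Frank has the top bid, wins, and pays the second-highest bid 120. Payoff = 95 − 120 = -25.
This is the dominant-strategy logic: truthful bidding weakly beats any alternative.

Truthful: 0; alternative: -25.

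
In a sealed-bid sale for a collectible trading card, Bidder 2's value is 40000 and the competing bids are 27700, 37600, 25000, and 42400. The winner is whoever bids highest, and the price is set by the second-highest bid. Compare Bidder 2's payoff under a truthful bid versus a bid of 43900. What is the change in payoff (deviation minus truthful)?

The highest competing bid is 42400.
Bidding truthfully at 40000: the top bid is 42400 (a rival), so Bidder 2 loses. Payoff = 0.
Bidding 43900: Bidder 2 has the top bid, wins, and pays the second-highest bid 42400. Payoff = 40000 − 42400 = -2400.
Change = -2400 − 0 = -2400.

-2400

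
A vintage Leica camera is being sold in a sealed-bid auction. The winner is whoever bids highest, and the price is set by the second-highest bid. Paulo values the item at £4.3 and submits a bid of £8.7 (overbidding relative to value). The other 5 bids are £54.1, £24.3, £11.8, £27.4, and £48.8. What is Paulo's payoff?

£0.0

Highest competing bid: £54.1.
Paulo's bid £8.7 is not the highest, so Paulo loses, pays nothing, and earns zero payoff.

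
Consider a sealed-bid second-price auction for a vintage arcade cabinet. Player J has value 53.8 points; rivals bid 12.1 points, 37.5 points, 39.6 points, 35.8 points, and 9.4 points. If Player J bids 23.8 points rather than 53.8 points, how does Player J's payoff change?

The highest competing bid is 39.6 points.
Bidding truthfully at 53.8 points: Player J has the top bid, wins, and pays the second-highest bid 39.6 points. Payoff = 53.8 points − 39.6 points = 14.2 points.
Bidding 23.8 points: the top bid is 39.6 points (a rival), so Player J loses. Payoff = 0.0 points.
Change = 0.0 points − 14.2 points = -14.2 points.
This is the dominant-strategy logic: truthful bidding weakly beats any alternative.

-14.2 points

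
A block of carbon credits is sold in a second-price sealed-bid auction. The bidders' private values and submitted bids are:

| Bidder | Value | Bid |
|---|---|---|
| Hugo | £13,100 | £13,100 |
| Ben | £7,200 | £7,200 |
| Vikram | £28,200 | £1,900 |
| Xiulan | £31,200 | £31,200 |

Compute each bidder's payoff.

Hugo £0, Ben £0, Vikram £0, Xiulan £18,100.

Bids in descending order: Xiulan £31,200; Hugo £13,100; Ben £7,200; Vikram £1,900.
Xiulan has the top bid and wins; the price is the second-highest bid, £13,100.
Xiulan's payoff = £31,200 − £13,100 = £18,100. All other bidders lose, so their payoff is 0.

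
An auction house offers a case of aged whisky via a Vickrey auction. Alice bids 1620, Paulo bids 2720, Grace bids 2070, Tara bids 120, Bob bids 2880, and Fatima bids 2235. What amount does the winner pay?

Sorted high to low: Bob 2880, then Paulo 2720, then Fatima 2235, then Grace 2070, then Alice 1620, then Tara 120.
Bob has the highest bid, so Bob wins.
The second-highest bid is 2720, so that is what Bob pays.

2720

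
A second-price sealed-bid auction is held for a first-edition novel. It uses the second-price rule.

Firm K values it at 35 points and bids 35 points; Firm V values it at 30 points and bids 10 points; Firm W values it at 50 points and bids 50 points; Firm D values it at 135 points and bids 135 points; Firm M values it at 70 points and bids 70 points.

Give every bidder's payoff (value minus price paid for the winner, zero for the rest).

Firm K 0 points, Firm V 0 points, Firm W 0 points, Firm D 65 points, Firm M 0 points.

Sorted high to low: Firm D 135 points, then Firm M 70 points, then Firm W 50 points, then Firm K 35 points, then Firm V 10 points.
Firm D has the top bid and wins; the price is the second-highest bid, 70 points.
Firm D's payoff = 135 points − 70 points = 65 points. All other bidders lose, so their payoff is 0.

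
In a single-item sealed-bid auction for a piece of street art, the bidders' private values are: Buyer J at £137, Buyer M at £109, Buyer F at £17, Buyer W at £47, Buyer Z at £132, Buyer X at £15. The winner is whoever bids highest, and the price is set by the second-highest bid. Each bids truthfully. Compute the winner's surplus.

Winner's surplus: £5.

Bids in descending order: Buyer J £137, then Buyer Z £132, then Buyer M £109, then Buyer W £47, then Buyer F £17, then Buyer X £15.
Buyer J wins with the top bid and pays the second-highest, £132.
Surplus = £137 − £132 = £5.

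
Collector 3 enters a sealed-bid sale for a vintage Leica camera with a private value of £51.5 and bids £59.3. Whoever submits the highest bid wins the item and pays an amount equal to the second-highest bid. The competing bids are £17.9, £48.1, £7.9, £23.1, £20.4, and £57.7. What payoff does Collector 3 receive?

Highest competing bid: £57.7.
Collector 3's bid £59.3 is the highest overall, so Collector 3 wins and pays the second-highest bid, £57.7.
Payoff = value − price = £51.5 − £57.7 = -£6.2.

-£6.2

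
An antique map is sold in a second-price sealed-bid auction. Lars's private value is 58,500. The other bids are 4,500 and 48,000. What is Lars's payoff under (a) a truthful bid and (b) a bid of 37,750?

The highest competing bid is 48,000.
Bidding truthfully at 58,500: Lars has the top bid, wins, and pays the second-highest bid 48,000. Payoff = 58,500 − 48,000 = 10,500.
Bidding 37,750: the top bid is 48,000 (a rival), so Lars loses. Payoff = 0.
Deviating from a truthful bid can only lose payoff in a second-price auction — never gain.

(a) 10,500  (b) 0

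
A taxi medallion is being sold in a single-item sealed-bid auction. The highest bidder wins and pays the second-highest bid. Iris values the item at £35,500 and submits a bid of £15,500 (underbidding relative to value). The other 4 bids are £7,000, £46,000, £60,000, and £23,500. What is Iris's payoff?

£0

Highest competing bid: £60,000.
Iris's bid £15,500 is not the highest, so Iris loses, pays nothing, and earns zero payoff.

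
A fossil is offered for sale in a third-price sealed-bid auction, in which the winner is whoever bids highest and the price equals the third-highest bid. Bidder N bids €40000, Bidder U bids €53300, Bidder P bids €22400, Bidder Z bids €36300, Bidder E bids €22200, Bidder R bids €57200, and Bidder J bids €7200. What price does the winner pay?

Bids in descending order: Bidder R €57200; Bidder U €53300; Bidder N €40000; Bidder Z €36300; Bidder P €22400; Bidder E €22200; Bidder J €7200.
Bidder R is the highest bidder, so Bidder R wins.
Under the third-price rule, the price is the third-highest bid: €40000.

The winner pays €40000.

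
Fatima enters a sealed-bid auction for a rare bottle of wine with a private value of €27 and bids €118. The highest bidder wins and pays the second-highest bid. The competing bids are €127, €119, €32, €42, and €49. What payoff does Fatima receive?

€0

Highest competing bid: €127.
Fatima's bid €118 is not the highest, so Fatima loses, pays nothing, and earns zero payoff.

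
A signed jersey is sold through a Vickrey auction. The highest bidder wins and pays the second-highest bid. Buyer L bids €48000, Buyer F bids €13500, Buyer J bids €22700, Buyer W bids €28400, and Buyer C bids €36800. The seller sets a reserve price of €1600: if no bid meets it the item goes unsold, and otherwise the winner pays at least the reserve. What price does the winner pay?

€36800

Bids in descending order: Buyer L €48000, then Buyer C €36800, then Buyer W €28400, then Buyer J €22700, then Buyer F €13500.
Buyer L has the highest bid, so Buyer L wins.
The second-highest bid is €36800, which exceeds the reserve, so that sets the price.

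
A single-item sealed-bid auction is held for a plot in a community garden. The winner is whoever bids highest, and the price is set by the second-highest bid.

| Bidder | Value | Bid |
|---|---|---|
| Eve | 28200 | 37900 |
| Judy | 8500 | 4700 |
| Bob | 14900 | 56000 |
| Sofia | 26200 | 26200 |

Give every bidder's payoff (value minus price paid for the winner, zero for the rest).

Eve 0, Judy 0, Bob -23000, Sofia 0.

Sorted high to low: Bob 56000 > Eve 37900 > Sofia 26200 > Judy 4700.
Bob has the top bid and wins; the price is the second-highest bid, 37900.
Bob's payoff = 14900 − 37900 = -23000. All other bidders lose, so their payoff is 0.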